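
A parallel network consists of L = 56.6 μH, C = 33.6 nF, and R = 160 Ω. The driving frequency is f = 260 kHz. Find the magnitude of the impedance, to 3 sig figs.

22.5 Ω

ω = 2πf = 1.634e+06 rad/s
X_L = ωL = 92.5 Ω
X_C = 1/(ωC) = 18.2 Ω
Parallel: admittances add. Y = 1/R + 1/(jωL) + jωC
Y = (0.00625 + j0.0441) S
|Y| = 0.0445 S → |Z| = 1/|Y| = 22.5 Ω, ∠Z = −∠Y = -81.9°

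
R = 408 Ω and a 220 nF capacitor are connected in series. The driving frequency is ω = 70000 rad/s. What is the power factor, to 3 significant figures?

X_C = 1/(ωC) = 64.9 Ω
Z = 408 − j64.9 Ω
|Z| = √(408² + 64.9²) = 413 Ω
∠Z = arctan(-64.9/408) = -9.04°
cos φ = cos(-9.04°) = 0.988

0.988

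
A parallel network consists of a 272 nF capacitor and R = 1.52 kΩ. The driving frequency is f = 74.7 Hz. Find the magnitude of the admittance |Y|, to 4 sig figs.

670.2 μS

ω = 2πf = 469.4 rad/s
X_C = 1/(ωC) = 7833 Ω
Parallel: admittances add. Y = 1/R + jωC
Y = (0.0006579 + j0.0001277) S
|Y| = 0.0006702 S → |Z| = 1/|Y| = 1492 Ω, ∠Z = −∠Y = -10.98°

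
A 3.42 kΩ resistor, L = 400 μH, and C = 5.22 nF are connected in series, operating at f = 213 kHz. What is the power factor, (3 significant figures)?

0.993

ω = 2πf = 1.338e+06 rad/s
X_L = ωL = 535 Ω
X_C = 1/(ωC) = 143 Ω
Net reactance X = X_L − X_C = 392 Ω
Z = 3420 + j392 Ω
|Z| = √(3420² + 392²) = 3440 Ω
∠Z = arctan(392/3420) = 6.54°
cos φ = cos(6.54°) = 0.993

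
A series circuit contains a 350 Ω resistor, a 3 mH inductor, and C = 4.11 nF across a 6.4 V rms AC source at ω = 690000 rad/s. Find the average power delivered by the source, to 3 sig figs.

4.67 mW

X_L = ωL = 2070 Ω
X_C = 1/(ωC) = 353 Ω
Net reactance X = X_L − X_C = 1720 Ω
Z = 350 + j1720 Ω
|Z| = √(350² + 1720²) = 1750 Ω
∠Z = arctan(1720/350) = 78.5°
I = V/|Z| = 3.65 mA
P = VI cos φ = 6.4 × 0.00365 × cos(78.5°) = 4.67 mW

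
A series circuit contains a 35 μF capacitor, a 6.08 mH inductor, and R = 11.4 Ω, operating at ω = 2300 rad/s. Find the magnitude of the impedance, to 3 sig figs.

11.5 Ω

X_L = ωL = 14.0 Ω
X_C = 1/(ωC) = 12.4 Ω
Net reactance X = X_L − X_C = 1.56 Ω
Z = 11.4 + j1.56 Ω
|Z| = √(11.4² + 1.56²) = 11.5 Ω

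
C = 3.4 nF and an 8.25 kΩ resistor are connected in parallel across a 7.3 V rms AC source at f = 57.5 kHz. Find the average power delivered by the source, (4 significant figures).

ω = 2πf = 361300 rad/s
X_C = 1/(ωC) = 814.1 Ω
Parallel: admittances add. Y = 1/R + jωC
Y = (0.0001212 + j0.001228) S
|Y| = 0.001234 S → |Z| = 1/|Y| = 810.2 Ω, ∠Z = −∠Y = -84.36°
I = V/|Z| = 9.011 mA
P = VI cos φ = 7.3 × 0.009011 × cos(-84.36°) = 6.459 mW

6.459 mW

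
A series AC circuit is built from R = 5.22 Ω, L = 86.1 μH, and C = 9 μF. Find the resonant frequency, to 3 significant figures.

ω₀ = 1/√(LC) = 1/√(8.61e-05 × 9e-06) = 35920 rad/s
f₀ = ω₀/(2π) = 5.72 kHz

5.72 kHz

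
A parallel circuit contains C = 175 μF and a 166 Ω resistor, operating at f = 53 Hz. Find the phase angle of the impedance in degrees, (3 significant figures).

-84.1°

ω = 2πf = 333.0 rad/s
X_C = 1/(ωC) = 17.2 Ω
Parallel: admittances add. Y = 1/R + jωC
Y = (0.00602 + j0.0583) S
|Y| = 0.0586 S → |Z| = 1/|Y| = 17.1 Ω, ∠Z = −∠Y = -84.1°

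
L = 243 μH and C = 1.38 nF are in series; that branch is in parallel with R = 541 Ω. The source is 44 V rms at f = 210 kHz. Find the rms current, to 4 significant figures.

209.0 mA

ω = 2πf = 1.319e+06 rad/s
X_L = ωL = 320.6 Ω
X_C = 1/(ωC) = 549.2 Ω
Branch 1: Z₁ = R = 541.0 Ω
Branch 2 (series LC): Z₂ = j(X_L − X_C) = −j228.6 Ω
Parallel: Z = Z₁Z₂/(Z₁+Z₂), |Z| = 210.5 Ω, ∠Z = -67.10°
I = V/|Z| = 44/210.5 = 209.0 mA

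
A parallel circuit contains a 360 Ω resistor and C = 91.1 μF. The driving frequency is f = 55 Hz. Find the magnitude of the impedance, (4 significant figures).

31.64 Ω

ω = 2πf = 345.6 rad/s
X_C = 1/(ωC) = 31.76 Ω
Parallel: admittances add. Y = 1/R + jωC
Y = (0.002778 + j0.03148) S
|Y| = 0.03160 S → |Z| = 1/|Y| = 31.64 Ω, ∠Z = −∠Y = -84.96°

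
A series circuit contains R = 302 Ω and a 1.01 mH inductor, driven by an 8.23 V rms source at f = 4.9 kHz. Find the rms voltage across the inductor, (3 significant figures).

ω = 2πf = 30790 rad/s
X_L = ωL = 31.1 Ω
Z = 302 + j31.1 Ω
|Z| = √(302² + 31.1²) = 304 Ω
I = V/|Z| = 27.1 mA
V_L = I·|Z_L| = 0.0271 × 31.1 = 0.843 V

0.843 V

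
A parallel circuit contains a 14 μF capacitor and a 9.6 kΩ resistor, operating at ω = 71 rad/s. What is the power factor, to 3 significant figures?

X_C = 1/(ωC) = 1010 Ω
Parallel: admittances add. Y = 1/R + jωC
Y = (0.000104 + j0.000994) S
|Y| = 0.000999 S → |Z| = 1/|Y| = 1000 Ω, ∠Z = −∠Y = -84.0°
cos φ = cos(-84.0°) = 0.104

0.104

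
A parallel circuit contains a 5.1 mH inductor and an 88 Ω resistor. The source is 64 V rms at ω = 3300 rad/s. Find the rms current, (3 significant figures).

3.87 A

X_L = ωL = 16.8 Ω
Parallel: admittances add. Y = 1/R + 1/(jωL)
Y = (0.0114 − j0.0594) S
|Y| = 0.0605 S → |Z| = 1/|Y| = 16.5 Ω, ∠Z = −∠Y = 79.2°
I = V/|Z| = 64/16.5 = 3.87 A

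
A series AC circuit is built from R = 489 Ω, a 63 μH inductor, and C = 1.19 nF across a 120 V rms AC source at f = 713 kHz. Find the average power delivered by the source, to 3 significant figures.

ω = 2πf = 4.48e+06 rad/s
X_L = ωL = 282 Ω
X_C = 1/(ωC) = 188 Ω
Net reactance X = X_L − X_C = 94.7 Ω
Z = 489 + j94.7 Ω
|Z| = √(489² + 94.7²) = 498 Ω
∠Z = arctan(94.7/489) = 11.0°
I = V/|Z| = 241 mA
P = VI cos φ = 120 × 0.241 × cos(11.0°) = 28.4 W

28.4 W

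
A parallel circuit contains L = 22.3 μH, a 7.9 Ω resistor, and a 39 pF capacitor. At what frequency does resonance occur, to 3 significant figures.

ω₀ = 1/√(LC) = 1/√(2.23e-05 × 3.9e-11) = 3.391e+07 rad/s
f₀ = ω₀/(2π) = 5.40 MHz

5.40 MHz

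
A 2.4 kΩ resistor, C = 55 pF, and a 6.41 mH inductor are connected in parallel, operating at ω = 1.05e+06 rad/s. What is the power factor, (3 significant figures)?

0.977

X_L = ωL = 6730 Ω
X_C = 1/(ωC) = 17300 Ω
Parallel: admittances add. Y = 1/R + 1/(jωL) + jωC
Y = (0.000417 − j9.08e-05) S
|Y| = 0.000426 S → |Z| = 1/|Y| = 2340 Ω, ∠Z = −∠Y = 12.3°
cos φ = cos(12.3°) = 0.977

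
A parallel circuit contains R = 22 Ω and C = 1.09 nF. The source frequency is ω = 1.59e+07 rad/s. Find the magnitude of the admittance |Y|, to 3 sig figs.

48.6 mS

X_C = 1/(ωC) = 57.7 Ω
Parallel: admittances add. Y = 1/R + jωC
Y = (0.0455 + j0.0173) S
|Y| = 0.0486 S → |Z| = 1/|Y| = 20.6 Ω, ∠Z = −∠Y = -20.9°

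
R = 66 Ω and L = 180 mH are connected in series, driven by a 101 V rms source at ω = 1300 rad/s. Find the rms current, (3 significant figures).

415 mA

X_L = ωL = 234 Ω
Z = 66.0 + j234 Ω
|Z| = √(66.0² + 234²) = 243 Ω
I = V/|Z| = 101/243 = 415 mA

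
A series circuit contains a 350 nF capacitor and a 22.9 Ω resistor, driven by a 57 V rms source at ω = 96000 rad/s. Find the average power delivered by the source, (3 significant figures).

X_C = 1/(ωC) = 29.8 Ω
Z = 22.9 − j29.8 Ω
|Z| = √(22.9² + 29.8²) = 37.6 Ω
∠Z = arctan(-29.8/22.9) = -52.4°
I = V/|Z| = 1.52 A
P = VI cos φ = 57 × 1.52 × cos(-52.4°) = 52.8 W

52.8 W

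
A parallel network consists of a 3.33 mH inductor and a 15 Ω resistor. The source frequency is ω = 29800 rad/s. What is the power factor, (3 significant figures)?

0.989

X_L = ωL = 99.2 Ω
Parallel: admittances add. Y = 1/R + 1/(jωL)
Y = (0.0667 − j0.0101) S
|Y| = 0.0674 S → |Z| = 1/|Y| = 14.8 Ω, ∠Z = −∠Y = 8.60°
cos φ = cos(8.60°) = 0.989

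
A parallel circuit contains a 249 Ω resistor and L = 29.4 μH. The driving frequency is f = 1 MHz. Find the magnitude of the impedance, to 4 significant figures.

148.4 Ω

ω = 2πf = 6.283e+06 rad/s
X_L = ωL = 184.7 Ω
Parallel: admittances add. Y = 1/R + 1/(jωL)
Y = (0.004016 − j0.005413) S
|Y| = 0.006740 S → |Z| = 1/|Y| = 148.4 Ω, ∠Z = −∠Y = 53.43°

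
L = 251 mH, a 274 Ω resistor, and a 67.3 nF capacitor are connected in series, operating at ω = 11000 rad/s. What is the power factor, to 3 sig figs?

0.191

X_L = ωL = 2760 Ω
X_C = 1/(ωC) = 1350 Ω
Net reactance X = X_L − X_C = 1410 Ω
Z = 274 + j1410 Ω
|Z| = √(274² + 1410²) = 1440 Ω
∠Z = arctan(1410/274) = 79.0°
cos φ = cos(79.0°) = 0.191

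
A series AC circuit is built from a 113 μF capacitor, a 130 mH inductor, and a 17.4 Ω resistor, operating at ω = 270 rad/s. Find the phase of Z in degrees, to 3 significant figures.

7.61°

X_L = ωL = 35.1 Ω
X_C = 1/(ωC) = 32.8 Ω
Net reactance X = X_L − X_C = 2.32 Ω
Z = 17.4 + j2.32 Ω
|Z| = √(17.4² + 2.32²) = 17.6 Ω
∠Z = arctan(2.32/17.4) = 7.61°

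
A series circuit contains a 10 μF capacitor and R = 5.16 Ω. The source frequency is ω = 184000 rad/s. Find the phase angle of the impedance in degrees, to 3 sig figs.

X_C = 1/(ωC) = 0.543 Ω
Z = 5.16 − j0.543 Ω
|Z| = √(5.16² + 0.543²) = 5.19 Ω
∠Z = arctan(-0.543/5.16) = -6.01°

-6.01°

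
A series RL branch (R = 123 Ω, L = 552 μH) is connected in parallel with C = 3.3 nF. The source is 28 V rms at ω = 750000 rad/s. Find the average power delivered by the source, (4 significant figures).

517.0 mW

X_L = ωL = 414.0 Ω
X_C = 1/(ωC) = 404.0 Ω
Branch 1 (R+jX_L): Z₁ = 123.0 + j414.0 Ω, |Z₁| = 431.9 Ω
Branch 2 (−jX_C): Z₂ = −j404.0 Ω
Parallel: Z = Z₁Z₂/(Z₁+Z₂), |Z| = 1414 Ω, ∠Z = -21.18°
I = V/|Z| = 19.80 mA
P = VI cos φ = 28 × 0.01980 × cos(-21.18°) = 517.0 mW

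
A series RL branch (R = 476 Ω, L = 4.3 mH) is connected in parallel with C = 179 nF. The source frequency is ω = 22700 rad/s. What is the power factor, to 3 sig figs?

0.484

X_L = ωL = 97.6 Ω
X_C = 1/(ωC) = 246 Ω
Branch 1 (R+jX_L): Z₁ = 476 + j97.6 Ω, |Z₁| = 486 Ω
Branch 2 (−jX_C): Z₂ = −j246 Ω
Parallel: Z = Z₁Z₂/(Z₁+Z₂), |Z| = 240 Ω, ∠Z = -61.1°
cos φ = cos(-61.1°) = 0.484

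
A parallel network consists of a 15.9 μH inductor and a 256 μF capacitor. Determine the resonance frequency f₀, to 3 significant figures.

2.49 kHz

ω₀ = 1/√(LC) = 1/√(1.59e-05 × 0.000256) = 15670 rad/s
f₀ = ω₀/(2π) = 2.49 kHz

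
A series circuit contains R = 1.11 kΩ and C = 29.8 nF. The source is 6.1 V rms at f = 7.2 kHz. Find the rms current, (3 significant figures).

ω = 2πf = 45240 rad/s
X_C = 1/(ωC) = 742 Ω
Z = 1110 − j742 Ω
|Z| = √(1110² + 742²) = 1340 Ω
I = V/|Z| = 6.1/1340 = 4.57 mA

4.57 mA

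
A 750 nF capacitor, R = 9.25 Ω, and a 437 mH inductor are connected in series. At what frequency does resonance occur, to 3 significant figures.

278 Hz

ω₀ = 1/√(LC) = 1/√(0.437 × 7.5e-07) = 1747 rad/s
f₀ = ω₀/(2π) = 278 Hz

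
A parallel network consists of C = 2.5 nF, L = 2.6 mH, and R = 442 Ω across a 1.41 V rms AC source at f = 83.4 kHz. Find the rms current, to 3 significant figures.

ω = 2πf = 524000 rad/s
X_L = ωL = 1360 Ω
X_C = 1/(ωC) = 763 Ω
Parallel: admittances add. Y = 1/R + 1/(jωL) + jωC
Y = (0.00226 + j0.000576) S
|Y| = 0.00233 S → |Z| = 1/|Y| = 428 Ω, ∠Z = −∠Y = -14.3°
I = V/|Z| = 1.41/428 = 3.29 mA

3.29 mA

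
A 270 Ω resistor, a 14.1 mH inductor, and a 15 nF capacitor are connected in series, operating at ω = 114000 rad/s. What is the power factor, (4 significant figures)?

0.2553

X_L = ωL = 1607 Ω
X_C = 1/(ωC) = 584.8 Ω
Net reactance X = X_L − X_C = 1023 Ω
Z = 270.0 + j1023 Ω
|Z| = √(270.0² + 1023²) = 1058 Ω
∠Z = arctan(1023/270.0) = 75.21°
cos φ = cos(75.21°) = 0.2553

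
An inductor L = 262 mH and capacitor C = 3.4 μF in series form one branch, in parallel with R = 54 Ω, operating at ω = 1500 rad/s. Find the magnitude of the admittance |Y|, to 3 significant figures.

19.2 mS

X_L = ωL = 393 Ω
X_C = 1/(ωC) = 196 Ω
Branch 1: Z₁ = R = 54.0 Ω
Branch 2 (series LC): Z₂ = j(X_L − X_C) = j197 Ω
Parallel: Z = Z₁Z₂/(Z₁+Z₂), |Z| = 52.1 Ω, ∠Z = 15.3°
|Y| = 1/|Z| = 19.2 mS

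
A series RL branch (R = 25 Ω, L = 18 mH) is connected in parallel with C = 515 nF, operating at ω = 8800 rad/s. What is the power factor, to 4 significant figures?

X_L = ωL = 158.4 Ω
X_C = 1/(ωC) = 220.7 Ω
Branch 1 (R+jX_L): Z₁ = 25.00 + j158.4 Ω, |Z₁| = 160.4 Ω
Branch 2 (−jX_C): Z₂ = −j220.7 Ω
Parallel: Z = Z₁Z₂/(Z₁+Z₂), |Z| = 527.4 Ω, ∠Z = 59.15°
cos φ = cos(59.15°) = 0.5128

0.5128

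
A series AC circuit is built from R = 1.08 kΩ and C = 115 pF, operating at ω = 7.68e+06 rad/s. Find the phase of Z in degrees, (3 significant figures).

X_C = 1/(ωC) = 1130 Ω
Z = 1080 − j1130 Ω
|Z| = √(1080² + 1130²) = 1560 Ω
∠Z = arctan(-1130/1080) = -46.4°

-46.4°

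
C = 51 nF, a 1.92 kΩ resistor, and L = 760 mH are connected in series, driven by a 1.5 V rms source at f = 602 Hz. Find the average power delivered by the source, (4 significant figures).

ω = 2πf = 3782 rad/s
X_L = ωL = 2875 Ω
X_C = 1/(ωC) = 5184 Ω
Net reactance X = X_L − X_C = -2309 Ω
Z = 1920 − j2309 Ω
|Z| = √(1920² + 2309²) = 3003 Ω
∠Z = arctan(-2309/1920) = -50.26°
I = V/|Z| = 499.5 μA
P = VI cos φ = 1.5 × 0.0004995 × cos(-50.26°) = 479.0 μW

479.0 μW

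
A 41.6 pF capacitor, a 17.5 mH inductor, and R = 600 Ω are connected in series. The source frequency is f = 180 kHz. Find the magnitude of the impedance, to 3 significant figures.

ω = 2πf = 1.131e+06 rad/s
X_L = ωL = 19800 Ω
X_C = 1/(ωC) = 21300 Ω
Net reactance X = X_L − X_C = -1460 Ω
Z = 600 − j1460 Ω
|Z| = √(600² + 1460²) = 1580 Ω

1580 Ω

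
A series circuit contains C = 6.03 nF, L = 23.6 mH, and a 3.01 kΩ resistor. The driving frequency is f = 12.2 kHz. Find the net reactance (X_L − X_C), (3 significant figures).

-354 Ω

ω = 2πf = 76650 rad/s
X_L = ωL = 1810 Ω
X_C = 1/(ωC) = 2160 Ω
X = 1810 − 2160 = -354 Ω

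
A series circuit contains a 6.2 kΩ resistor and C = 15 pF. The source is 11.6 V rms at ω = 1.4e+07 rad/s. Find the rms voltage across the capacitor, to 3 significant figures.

X_C = 1/(ωC) = 4760 Ω
Z = 6200 − j4760 Ω
|Z| = √(6200² + 4760²) = 7820 Ω
I = V/|Z| = 1.48 mA
V_C = I·|Z_C| = 0.00148 × 4760 = 7.07 V

7.07 V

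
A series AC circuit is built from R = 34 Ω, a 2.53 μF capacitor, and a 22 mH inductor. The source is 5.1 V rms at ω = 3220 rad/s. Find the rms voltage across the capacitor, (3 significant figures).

10.1 V

X_L = ωL = 70.8 Ω
X_C = 1/(ωC) = 123 Ω
Net reactance X = X_L − X_C = -51.9 Ω
Z = 34.0 − j51.9 Ω
|Z| = √(34.0² + 51.9²) = 62.1 Ω
I = V/|Z| = 82.2 mA
V_C = I·|Z_C| = 0.0822 × 123 = 10.1 V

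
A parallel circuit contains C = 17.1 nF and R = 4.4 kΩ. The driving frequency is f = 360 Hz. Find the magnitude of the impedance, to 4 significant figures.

ω = 2πf = 2262 rad/s
X_C = 1/(ωC) = 25850 Ω
Parallel: admittances add. Y = 1/R + jωC
Y = (0.0002273 + j3.868e-05) S
|Y| = 0.0002305 S → |Z| = 1/|Y| = 4338 Ω, ∠Z = −∠Y = -9.659°

4338 Ω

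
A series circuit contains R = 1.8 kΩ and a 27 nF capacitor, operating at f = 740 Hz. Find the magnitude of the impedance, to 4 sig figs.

ω = 2πf = 4650 rad/s
X_C = 1/(ωC) = 7966 Ω
Z = 1800 − j7966 Ω
|Z| = √(1800² + 7966²) = 8167 Ω

8167 Ω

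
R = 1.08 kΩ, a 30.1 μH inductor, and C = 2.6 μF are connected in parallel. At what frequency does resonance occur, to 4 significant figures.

ω₀ = 1/√(LC) = 1/√(3.01e-05 × 2.6e-06) = 113000 rad/s
f₀ = ω₀/(2π) = 17.99 kHz

17.99 kHz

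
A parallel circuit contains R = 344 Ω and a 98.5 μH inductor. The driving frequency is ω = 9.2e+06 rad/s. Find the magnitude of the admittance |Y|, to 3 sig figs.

X_L = ωL = 906 Ω
Parallel: admittances add. Y = 1/R + 1/(jωL)
Y = (0.00291 − j0.00110) S
|Y| = 0.00311 S → |Z| = 1/|Y| = 322 Ω, ∠Z = −∠Y = 20.8°

3.11 mS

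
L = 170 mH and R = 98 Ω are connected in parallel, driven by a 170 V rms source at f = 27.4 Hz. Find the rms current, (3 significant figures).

6.06 A

ω = 2πf = 172.2 rad/s
X_L = ωL = 29.3 Ω
Parallel: admittances add. Y = 1/R + 1/(jωL)
Y = (0.0102 − j0.0342) S
|Y| = 0.0357 S → |Z| = 1/|Y| = 28.0 Ω, ∠Z = −∠Y = 73.4°
I = V/|Z| = 170/28.0 = 6.06 A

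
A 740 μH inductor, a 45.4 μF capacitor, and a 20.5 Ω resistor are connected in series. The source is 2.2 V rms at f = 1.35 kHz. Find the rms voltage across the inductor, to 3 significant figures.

ω = 2πf = 8482 rad/s
X_L = ωL = 6.28 Ω
X_C = 1/(ωC) = 2.60 Ω
Net reactance X = X_L − X_C = 3.68 Ω
Z = 20.5 + j3.68 Ω
|Z| = √(20.5² + 3.68²) = 20.8 Ω
I = V/|Z| = 106 mA
V_L = I·|Z_L| = 0.106 × 6.28 = 0.663 V

0.663 V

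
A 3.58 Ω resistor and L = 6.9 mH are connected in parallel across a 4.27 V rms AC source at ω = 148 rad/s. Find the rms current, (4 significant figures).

X_L = ωL = 1.021 Ω
Parallel: admittances add. Y = 1/R + 1/(jωL)
Y = (0.2793 − j0.9792) S
|Y| = 1.018 S → |Z| = 1/|Y| = 0.9820 Ω, ∠Z = −∠Y = 74.08°
I = V/|Z| = 4.27/0.9820 = 4.348 A

4.348 A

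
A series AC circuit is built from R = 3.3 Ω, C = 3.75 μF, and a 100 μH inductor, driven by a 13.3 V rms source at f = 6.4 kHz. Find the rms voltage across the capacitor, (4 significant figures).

20.96 V

ω = 2πf = 40210 rad/s
X_L = ωL = 4.021 Ω
X_C = 1/(ωC) = 6.631 Ω
Net reactance X = X_L − X_C = -2.610 Ω
Z = 3.300 − j2.610 Ω
|Z| = √(3.300² + 2.610²) = 4.208 Ω
I = V/|Z| = 3.161 A
V_C = I·|Z_C| = 3.161 × 6.631 = 20.96 V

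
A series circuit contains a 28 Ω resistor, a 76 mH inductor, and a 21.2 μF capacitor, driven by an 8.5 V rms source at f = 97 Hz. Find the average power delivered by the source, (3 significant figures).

ω = 2πf = 609.5 rad/s
X_L = ωL = 46.3 Ω
X_C = 1/(ωC) = 77.4 Ω
Net reactance X = X_L − X_C = -31.1 Ω
Z = 28.0 − j31.1 Ω
|Z| = √(28.0² + 31.1²) = 41.8 Ω
∠Z = arctan(-31.1/28.0) = -48.0°
I = V/|Z| = 203 mA
P = VI cos φ = 8.5 × 0.203 × cos(-48.0°) = 1.16 W

1.16 W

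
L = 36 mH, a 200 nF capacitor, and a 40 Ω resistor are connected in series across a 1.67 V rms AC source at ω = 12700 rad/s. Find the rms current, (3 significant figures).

X_L = ωL = 457 Ω
X_C = 1/(ωC) = 394 Ω
Net reactance X = X_L − X_C = 63.5 Ω
Z = 40.0 + j63.5 Ω
|Z| = √(40.0² + 63.5²) = 75.0 Ω
I = V/|Z| = 1.67/75.0 = 22.3 mA

22.3 mA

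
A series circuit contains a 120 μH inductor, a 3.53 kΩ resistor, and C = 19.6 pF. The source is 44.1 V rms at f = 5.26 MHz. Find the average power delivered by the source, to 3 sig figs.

375 mW

ω = 2πf = 3.305e+07 rad/s
X_L = ωL = 3970 Ω
X_C = 1/(ωC) = 1540 Ω
Net reactance X = X_L − X_C = 2420 Ω
Z = 3530 + j2420 Ω
|Z| = √(3530² + 2420²) = 4280 Ω
∠Z = arctan(2420/3530) = 34.5°
I = V/|Z| = 10.3 mA
P = VI cos φ = 44.1 × 0.0103 × cos(34.5°) = 375 mW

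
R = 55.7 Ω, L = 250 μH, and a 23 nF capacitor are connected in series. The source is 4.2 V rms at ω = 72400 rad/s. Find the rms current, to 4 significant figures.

X_L = ωL = 18.10 Ω
X_C = 1/(ωC) = 600.5 Ω
Net reactance X = X_L − X_C = -582.4 Ω
Z = 55.70 − j582.4 Ω
|Z| = √(55.70² + 582.4²) = 585.1 Ω
I = V/|Z| = 4.2/585.1 = 7.178 mA

7.178 mA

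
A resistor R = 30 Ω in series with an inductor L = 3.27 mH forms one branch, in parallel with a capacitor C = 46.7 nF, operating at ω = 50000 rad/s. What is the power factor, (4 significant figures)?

X_L = ωL = 163.5 Ω
X_C = 1/(ωC) = 428.3 Ω
Branch 1 (R+jX_L): Z₁ = 30.00 + j163.5 Ω, |Z₁| = 166.2 Ω
Branch 2 (−jX_C): Z₂ = −j428.3 Ω
Parallel: Z = Z₁Z₂/(Z₁+Z₂), |Z| = 267.2 Ω, ∠Z = 73.14°
cos φ = cos(73.14°) = 0.2901

0.2901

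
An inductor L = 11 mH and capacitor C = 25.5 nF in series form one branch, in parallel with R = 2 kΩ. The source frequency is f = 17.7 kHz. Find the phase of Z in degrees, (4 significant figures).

ω = 2πf = 111200 rad/s
X_L = ωL = 1223 Ω
X_C = 1/(ωC) = 352.6 Ω
Branch 1: Z₁ = R = 2000 Ω
Branch 2 (series LC): Z₂ = j(X_L − X_C) = j870.7 Ω
Parallel: Z = Z₁Z₂/(Z₁+Z₂), |Z| = 798.3 Ω, ∠Z = 66.47°

66.47°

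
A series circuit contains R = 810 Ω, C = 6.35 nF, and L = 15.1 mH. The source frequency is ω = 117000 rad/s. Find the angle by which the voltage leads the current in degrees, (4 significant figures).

X_L = ωL = 1767 Ω
X_C = 1/(ωC) = 1346 Ω
Net reactance X = X_L − X_C = 420.7 Ω
Z = 810.0 + j420.7 Ω
|Z| = √(810.0² + 420.7²) = 912.7 Ω
∠Z = arctan(420.7/810.0) = 27.45°

27.45°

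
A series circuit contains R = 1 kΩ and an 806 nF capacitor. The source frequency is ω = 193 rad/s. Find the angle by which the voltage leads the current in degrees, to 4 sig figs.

-81.16°

X_C = 1/(ωC) = 6428 Ω
Z = 1000 − j6428 Ω
|Z| = √(1000² + 6428²) = 6506 Ω
∠Z = arctan(-6428/1000) = -81.16°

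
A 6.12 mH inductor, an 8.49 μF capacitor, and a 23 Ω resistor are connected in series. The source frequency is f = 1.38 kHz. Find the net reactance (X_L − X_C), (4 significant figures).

39.48 Ω

ω = 2πf = 8671 rad/s
X_L = ωL = 53.07 Ω
X_C = 1/(ωC) = 13.58 Ω
X = 53.07 − 13.58 = 39.48 Ω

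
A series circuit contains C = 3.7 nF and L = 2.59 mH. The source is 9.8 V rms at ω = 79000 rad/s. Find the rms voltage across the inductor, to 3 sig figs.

X_L = ωL = 205 Ω
X_C = 1/(ωC) = 3420 Ω
Net reactance X = X_L − X_C = -3220 Ω
Z = − j3220 Ω
|Z| = √(0² + 3220²) = 3220 Ω
I = V/|Z| = 3.05 mA
V_L = I·|Z_L| = 0.00305 × 205 = 0.623 V

0.623 V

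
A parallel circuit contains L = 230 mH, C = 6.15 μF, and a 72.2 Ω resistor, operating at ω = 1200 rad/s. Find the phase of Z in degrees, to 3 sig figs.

X_L = ωL = 276 Ω
X_C = 1/(ωC) = 136 Ω
Parallel: admittances add. Y = 1/R + 1/(jωL) + jωC
Y = (0.0139 + j0.00376) S
|Y| = 0.0144 S → |Z| = 1/|Y| = 69.7 Ω, ∠Z = −∠Y = -15.2°

-15.2°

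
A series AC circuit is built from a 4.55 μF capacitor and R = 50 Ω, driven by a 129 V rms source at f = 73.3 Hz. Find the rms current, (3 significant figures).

ω = 2πf = 460.6 rad/s
X_C = 1/(ωC) = 477 Ω
Z = 50.0 − j477 Ω
|Z| = √(50.0² + 477²) = 480 Ω
I = V/|Z| = 129/480 = 269 mA

269 mA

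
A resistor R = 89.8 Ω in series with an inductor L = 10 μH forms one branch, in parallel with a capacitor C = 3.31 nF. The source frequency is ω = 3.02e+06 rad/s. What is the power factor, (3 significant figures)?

X_L = ωL = 30.2 Ω
X_C = 1/(ωC) = 100 Ω
Branch 1 (R+jX_L): Z₁ = 89.8 + j30.2 Ω, |Z₁| = 94.7 Ω
Branch 2 (−jX_C): Z₂ = −j100 Ω
Parallel: Z = Z₁Z₂/(Z₁+Z₂), |Z| = 83.3 Ω, ∠Z = -33.5°
cos φ = cos(-33.5°) = 0.834

0.834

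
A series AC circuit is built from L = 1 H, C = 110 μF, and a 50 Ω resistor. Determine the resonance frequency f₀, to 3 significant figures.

ω₀ = 1/√(LC) = 1/√(1 × 0.00011) = 95.35 rad/s
f₀ = ω₀/(2π) = 15.2 Hz

15.2 Hz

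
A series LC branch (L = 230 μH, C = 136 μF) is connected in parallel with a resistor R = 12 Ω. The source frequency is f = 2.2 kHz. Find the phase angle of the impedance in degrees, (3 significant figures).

ω = 2πf = 13820 rad/s
X_L = ωL = 3.18 Ω
X_C = 1/(ωC) = 0.532 Ω
Branch 1: Z₁ = R = 12.0 Ω
Branch 2 (series LC): Z₂ = j(X_L − X_C) = j2.65 Ω
Parallel: Z = Z₁Z₂/(Z₁+Z₂), |Z| = 2.59 Ω, ∠Z = 77.6°

77.6°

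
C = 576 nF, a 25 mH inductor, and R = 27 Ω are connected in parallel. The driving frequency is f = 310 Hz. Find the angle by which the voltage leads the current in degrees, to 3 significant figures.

27.7°

ω = 2πf = 1948 rad/s
X_L = ωL = 48.7 Ω
X_C = 1/(ωC) = 891 Ω
Parallel: admittances add. Y = 1/R + 1/(jωL) + jωC
Y = (0.0370 − j0.0194) S
|Y| = 0.0418 S → |Z| = 1/|Y| = 23.9 Ω, ∠Z = −∠Y = 27.7°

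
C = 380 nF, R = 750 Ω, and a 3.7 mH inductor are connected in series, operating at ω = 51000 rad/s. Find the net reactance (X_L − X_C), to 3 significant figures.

137 Ω

X_L = ωL = 189 Ω
X_C = 1/(ωC) = 51.6 Ω
X = 189 − 51.6 = 137 Ω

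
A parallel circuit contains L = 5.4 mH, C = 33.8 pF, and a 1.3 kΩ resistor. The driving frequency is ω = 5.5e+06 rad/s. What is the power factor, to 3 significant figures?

X_L = ωL = 29700 Ω
X_C = 1/(ωC) = 5380 Ω
Parallel: admittances add. Y = 1/R + 1/(jωL) + jωC
Y = (0.000769 + j0.000152) S
|Y| = 0.000784 S → |Z| = 1/|Y| = 1280 Ω, ∠Z = −∠Y = -11.2°
cos φ = cos(-11.2°) = 0.981

0.981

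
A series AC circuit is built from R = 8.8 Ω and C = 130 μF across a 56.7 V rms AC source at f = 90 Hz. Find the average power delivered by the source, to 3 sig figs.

ω = 2πf = 565.5 rad/s
X_C = 1/(ωC) = 13.6 Ω
Z = 8.80 − j13.6 Ω
|Z| = √(8.80² + 13.6²) = 16.2 Ω
∠Z = arctan(-13.6/8.80) = -57.1°
I = V/|Z| = 3.50 A
P = VI cos φ = 56.7 × 3.50 × cos(-57.1°) = 108 W

108 W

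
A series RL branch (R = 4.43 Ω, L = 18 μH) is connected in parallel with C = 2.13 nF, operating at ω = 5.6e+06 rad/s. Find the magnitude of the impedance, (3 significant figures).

X_L = ωL = 101 Ω
X_C = 1/(ωC) = 83.8 Ω
Branch 1 (R+jX_L): Z₁ = 4.43 + j101 Ω, |Z₁| = 101 Ω
Branch 2 (−jX_C): Z₂ = −j83.8 Ω
Parallel: Z = Z₁Z₂/(Z₁+Z₂), |Z| = 482 Ω, ∠Z = -77.9°

482 Ω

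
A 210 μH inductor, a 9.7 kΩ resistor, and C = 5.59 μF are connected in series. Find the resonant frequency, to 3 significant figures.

4.65 kHz

ω₀ = 1/√(LC) = 1/√(0.00021 × 5.59e-06) = 29190 rad/s
f₀ = ω₀/(2π) = 4.65 kHz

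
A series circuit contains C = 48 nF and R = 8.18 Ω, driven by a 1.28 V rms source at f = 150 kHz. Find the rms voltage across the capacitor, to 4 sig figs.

ω = 2πf = 942500 rad/s
X_C = 1/(ωC) = 22.10 Ω
Z = 8.180 − j22.10 Ω
|Z| = √(8.180² + 22.10²) = 23.57 Ω
I = V/|Z| = 54.31 mA
V_C = I·|Z_C| = 0.05431 × 22.10 = 1.200 V

1.200 V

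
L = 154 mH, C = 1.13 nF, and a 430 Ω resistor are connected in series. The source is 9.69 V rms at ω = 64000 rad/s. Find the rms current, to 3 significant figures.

X_L = ωL = 9860 Ω
X_C = 1/(ωC) = 13800 Ω
Net reactance X = X_L − X_C = -3970 Ω
Z = 430 − j3970 Ω
|Z| = √(430² + 3970²) = 3990 Ω
I = V/|Z| = 9.69/3990 = 2.43 mA

2.43 mA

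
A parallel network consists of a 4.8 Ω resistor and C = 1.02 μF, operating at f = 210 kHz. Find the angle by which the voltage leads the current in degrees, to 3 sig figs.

-81.2°

ω = 2πf = 1.319e+06 rad/s
X_C = 1/(ωC) = 0.743 Ω
Parallel: admittances add. Y = 1/R + jωC
Y = (0.208 + j1.35) S
|Y| = 1.36 S → |Z| = 1/|Y| = 0.734 Ω, ∠Z = −∠Y = -81.2°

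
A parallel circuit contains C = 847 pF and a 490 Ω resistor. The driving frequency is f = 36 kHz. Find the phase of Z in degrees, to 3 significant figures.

ω = 2πf = 226200 rad/s
X_C = 1/(ωC) = 5220 Ω
Parallel: admittances add. Y = 1/R + jωC
Y = (0.00204 + j0.000192) S
|Y| = 0.00205 S → |Z| = 1/|Y| = 488 Ω, ∠Z = −∠Y = -5.36°

-5.36°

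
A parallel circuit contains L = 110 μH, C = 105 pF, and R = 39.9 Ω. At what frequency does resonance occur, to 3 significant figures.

1.48 MHz

ω₀ = 1/√(LC) = 1/√(0.00011 × 1.05e-10) = 9.305e+06 rad/s
f₀ = ω₀/(2π) = 1.48 MHz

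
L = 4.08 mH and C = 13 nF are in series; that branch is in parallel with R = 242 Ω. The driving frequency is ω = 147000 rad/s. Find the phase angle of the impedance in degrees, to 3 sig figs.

72.5°

X_L = ωL = 600 Ω
X_C = 1/(ωC) = 523 Ω
Branch 1: Z₁ = R = 242 Ω
Branch 2 (series LC): Z₂ = j(X_L − X_C) = j76.5 Ω
Parallel: Z = Z₁Z₂/(Z₁+Z₂), |Z| = 72.9 Ω, ∠Z = 72.5°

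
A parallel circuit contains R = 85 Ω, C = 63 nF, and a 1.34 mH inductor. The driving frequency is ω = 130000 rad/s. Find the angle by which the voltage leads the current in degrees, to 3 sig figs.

-11.8°

X_L = ωL = 174 Ω
X_C = 1/(ωC) = 122 Ω
Parallel: admittances add. Y = 1/R + 1/(jωL) + jωC
Y = (0.0118 + j0.00245) S
|Y| = 0.0120 S → |Z| = 1/|Y| = 83.2 Ω, ∠Z = −∠Y = -11.8°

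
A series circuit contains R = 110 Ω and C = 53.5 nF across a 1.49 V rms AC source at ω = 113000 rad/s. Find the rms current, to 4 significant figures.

X_C = 1/(ωC) = 165.4 Ω
Z = 110.0 − j165.4 Ω
|Z| = √(110.0² + 165.4²) = 198.6 Ω
I = V/|Z| = 1.49/198.6 = 7.501 mA

7.501 mA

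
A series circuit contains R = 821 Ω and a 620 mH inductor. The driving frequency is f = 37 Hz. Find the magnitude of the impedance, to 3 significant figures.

ω = 2πf = 232.5 rad/s
X_L = ωL = 144 Ω
Z = 821 + j144 Ω
|Z| = √(821² + 144²) = 834 Ω

834 Ω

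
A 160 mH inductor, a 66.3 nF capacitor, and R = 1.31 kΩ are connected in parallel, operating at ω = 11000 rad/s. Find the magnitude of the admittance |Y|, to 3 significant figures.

X_L = ωL = 1760 Ω
X_C = 1/(ωC) = 1370 Ω
Parallel: admittances add. Y = 1/R + 1/(jωL) + jωC
Y = (0.000763 + j0.000161) S
|Y| = 0.000780 S → |Z| = 1/|Y| = 1280 Ω, ∠Z = −∠Y = -11.9°

780 μS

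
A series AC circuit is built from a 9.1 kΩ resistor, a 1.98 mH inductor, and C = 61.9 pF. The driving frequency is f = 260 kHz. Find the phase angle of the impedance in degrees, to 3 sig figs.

ω = 2πf = 1.634e+06 rad/s
X_L = ωL = 3230 Ω
X_C = 1/(ωC) = 9890 Ω
Net reactance X = X_L − X_C = -6650 Ω
Z = 9100 − j6650 Ω
|Z| = √(9100² + 6650²) = 11300 Ω
∠Z = arctan(-6650/9100) = -36.2°

-36.2°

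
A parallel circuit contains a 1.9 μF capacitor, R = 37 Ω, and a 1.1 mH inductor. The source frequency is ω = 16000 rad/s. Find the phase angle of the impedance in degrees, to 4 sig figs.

44.35°

X_L = ωL = 17.60 Ω
X_C = 1/(ωC) = 32.89 Ω
Parallel: admittances add. Y = 1/R + 1/(jωL) + jωC
Y = (0.02703 − j0.02642) S
|Y| = 0.03779 S → |Z| = 1/|Y| = 26.46 Ω, ∠Z = −∠Y = 44.35°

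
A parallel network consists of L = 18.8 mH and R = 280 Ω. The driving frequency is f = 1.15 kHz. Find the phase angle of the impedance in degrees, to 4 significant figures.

ω = 2πf = 7226 rad/s
X_L = ωL = 135.8 Ω
Parallel: admittances add. Y = 1/R + 1/(jωL)
Y = (0.003571 − j0.007361) S
|Y| = 0.008182 S → |Z| = 1/|Y| = 122.2 Ω, ∠Z = −∠Y = 64.12°

64.12°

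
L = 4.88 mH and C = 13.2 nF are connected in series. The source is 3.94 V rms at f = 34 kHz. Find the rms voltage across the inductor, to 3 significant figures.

5.97 V

ω = 2πf = 213600 rad/s
X_L = ωL = 1040 Ω
X_C = 1/(ωC) = 355 Ω
Net reactance X = X_L − X_C = 688 Ω
Z = j688 Ω
|Z| = √(0² + 688²) = 688 Ω
I = V/|Z| = 5.73 mA
V_L = I·|Z_L| = 0.00573 × 1040 = 5.97 V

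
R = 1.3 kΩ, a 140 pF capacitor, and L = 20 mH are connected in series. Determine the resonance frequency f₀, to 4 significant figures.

95.11 kHz

ω₀ = 1/√(LC) = 1/√(0.02 × 1.4e-10) = 597600 rad/s
f₀ = ω₀/(2π) = 95.11 kHz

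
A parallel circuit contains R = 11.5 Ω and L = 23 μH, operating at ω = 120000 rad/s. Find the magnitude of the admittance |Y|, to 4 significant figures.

X_L = ωL = 2.760 Ω
Parallel: admittances add. Y = 1/R + 1/(jωL)
Y = (0.08696 − j0.3623) S
|Y| = 0.3726 S → |Z| = 1/|Y| = 2.684 Ω, ∠Z = −∠Y = 76.50°

372.6 mS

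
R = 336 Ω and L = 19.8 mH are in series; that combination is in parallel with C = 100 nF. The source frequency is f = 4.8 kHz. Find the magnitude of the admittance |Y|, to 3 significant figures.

ω = 2πf = 30160 rad/s
X_L = ωL = 597 Ω
X_C = 1/(ωC) = 332 Ω
Branch 1 (R+jX_L): Z₁ = 336 + j597 Ω, |Z₁| = 685 Ω
Branch 2 (−jX_C): Z₂ = −j332 Ω
Parallel: Z = Z₁Z₂/(Z₁+Z₂), |Z| = 530 Ω, ∠Z = -67.7°
|Y| = 1/|Z| = 1.89 mS

1.89 mS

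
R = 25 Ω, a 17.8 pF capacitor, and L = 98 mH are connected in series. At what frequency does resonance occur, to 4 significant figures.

ω₀ = 1/√(LC) = 1/√(0.098 × 1.78e-11) = 757100 rad/s
f₀ = ω₀/(2π) = 120.5 kHz

120.5 kHz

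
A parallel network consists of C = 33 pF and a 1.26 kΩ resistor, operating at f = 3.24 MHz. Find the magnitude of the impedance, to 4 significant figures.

ω = 2πf = 2.036e+07 rad/s
X_C = 1/(ωC) = 1489 Ω
Parallel: admittances add. Y = 1/R + jωC
Y = (0.0007937 + j0.0006718) S
|Y| = 0.001040 S → |Z| = 1/|Y| = 961.7 Ω, ∠Z = −∠Y = -40.25°

961.7 Ω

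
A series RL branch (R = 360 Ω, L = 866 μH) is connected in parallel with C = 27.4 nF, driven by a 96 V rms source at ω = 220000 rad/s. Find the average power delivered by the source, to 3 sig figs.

20.0 W

X_L = ωL = 191 Ω
X_C = 1/(ωC) = 166 Ω
Branch 1 (R+jX_L): Z₁ = 360 + j191 Ω, |Z₁| = 407 Ω
Branch 2 (−jX_C): Z₂ = −j166 Ω
Parallel: Z = Z₁Z₂/(Z₁+Z₂), |Z| = 187 Ω, ∠Z = -66.0°
I = V/|Z| = 513 mA
P = VI cos φ = 96 × 0.513 × cos(-66.0°) = 20.0 W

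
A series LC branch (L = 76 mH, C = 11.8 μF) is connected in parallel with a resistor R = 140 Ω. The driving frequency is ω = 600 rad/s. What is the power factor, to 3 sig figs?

0.564

X_L = ωL = 45.6 Ω
X_C = 1/(ωC) = 141 Ω
Branch 1: Z₁ = R = 140 Ω
Branch 2 (series LC): Z₂ = j(X_L − X_C) = −j95.6 Ω
Parallel: Z = Z₁Z₂/(Z₁+Z₂), |Z| = 79.0 Ω, ∠Z = -55.7°
cos φ = cos(-55.7°) = 0.564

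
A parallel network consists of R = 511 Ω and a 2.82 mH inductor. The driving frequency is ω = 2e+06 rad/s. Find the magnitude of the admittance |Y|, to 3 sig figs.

X_L = ωL = 5640 Ω
Parallel: admittances add. Y = 1/R + 1/(jωL)
Y = (0.00196 − j0.000177) S
|Y| = 0.00196 S → |Z| = 1/|Y| = 509 Ω, ∠Z = −∠Y = 5.18°

1.96 mS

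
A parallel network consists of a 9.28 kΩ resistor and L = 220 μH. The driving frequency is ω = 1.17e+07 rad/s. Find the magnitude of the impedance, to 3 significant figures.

X_L = ωL = 2570 Ω
Parallel: admittances add. Y = 1/R + 1/(jωL)
Y = (0.000108 − j0.000389) S
|Y| = 0.000403 S → |Z| = 1/|Y| = 2480 Ω, ∠Z = −∠Y = 74.5°

2480 Ω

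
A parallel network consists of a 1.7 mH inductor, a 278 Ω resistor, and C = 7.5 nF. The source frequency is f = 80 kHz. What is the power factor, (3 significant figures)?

0.810

ω = 2πf = 502700 rad/s
X_L = ωL = 855 Ω
X_C = 1/(ωC) = 265 Ω
Parallel: admittances add. Y = 1/R + 1/(jωL) + jωC
Y = (0.00360 + j0.00260) S
|Y| = 0.00444 S → |Z| = 1/|Y| = 225 Ω, ∠Z = −∠Y = -35.9°
cos φ = cos(-35.9°) = 0.810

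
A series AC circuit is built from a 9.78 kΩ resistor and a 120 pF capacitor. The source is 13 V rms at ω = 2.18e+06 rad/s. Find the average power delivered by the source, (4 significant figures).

X_C = 1/(ωC) = 3823 Ω
Z = 9780 − j3823 Ω
|Z| = √(9780² + 3823²) = 10500 Ω
∠Z = arctan(-3823/9780) = -21.35°
I = V/|Z| = 1.238 mA
P = VI cos φ = 13 × 0.001238 × cos(-21.35°) = 14.99 mW

14.99 mW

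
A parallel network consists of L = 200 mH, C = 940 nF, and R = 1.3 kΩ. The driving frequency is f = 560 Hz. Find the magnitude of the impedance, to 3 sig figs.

ω = 2πf = 3519 rad/s
X_L = ωL = 704 Ω
X_C = 1/(ωC) = 302 Ω
Parallel: admittances add. Y = 1/R + 1/(jωL) + jωC
Y = (0.000769 + j0.00189) S
|Y| = 0.00204 S → |Z| = 1/|Y| = 491 Ω, ∠Z = −∠Y = -67.8°

491 Ω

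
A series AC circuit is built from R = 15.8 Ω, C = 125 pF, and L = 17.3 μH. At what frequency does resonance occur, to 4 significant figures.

ω₀ = 1/√(LC) = 1/√(1.73e-05 × 1.25e-10) = 2.15e+07 rad/s
f₀ = ω₀/(2π) = 3.422 MHz

3.422 MHz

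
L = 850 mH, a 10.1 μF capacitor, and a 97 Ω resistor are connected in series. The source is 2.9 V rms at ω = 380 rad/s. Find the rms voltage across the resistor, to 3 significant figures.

X_L = ωL = 323 Ω
X_C = 1/(ωC) = 261 Ω
Net reactance X = X_L − X_C = 62.4 Ω
Z = 97.0 + j62.4 Ω
|Z| = √(97.0² + 62.4²) = 115 Ω
I = V/|Z| = 25.1 mA
V_R = I·|Z_R| = 0.0251 × 97.0 = 2.44 V

2.44 V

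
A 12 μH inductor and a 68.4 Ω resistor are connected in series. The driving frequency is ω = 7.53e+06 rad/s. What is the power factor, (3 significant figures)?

0.604

X_L = ωL = 90.4 Ω
Z = 68.4 + j90.4 Ω
|Z| = √(68.4² + 90.4²) = 113 Ω
∠Z = arctan(90.4/68.4) = 52.9°
cos φ = cos(52.9°) = 0.604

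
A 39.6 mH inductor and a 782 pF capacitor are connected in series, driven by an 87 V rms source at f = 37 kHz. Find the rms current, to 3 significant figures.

23.5 mA

ω = 2πf = 232500 rad/s
X_L = ωL = 9210 Ω
X_C = 1/(ωC) = 5500 Ω
Net reactance X = X_L − X_C = 3710 Ω
Z = j3710 Ω
|Z| = √(0² + 3710²) = 3710 Ω
I = V/|Z| = 87/3710 = 23.5 mA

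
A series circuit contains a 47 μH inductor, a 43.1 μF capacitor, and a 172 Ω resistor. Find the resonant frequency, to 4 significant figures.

3.536 kHz

ω₀ = 1/√(LC) = 1/√(4.7e-05 × 4.31e-05) = 22220 rad/s
f₀ = ω₀/(2π) = 3.536 kHz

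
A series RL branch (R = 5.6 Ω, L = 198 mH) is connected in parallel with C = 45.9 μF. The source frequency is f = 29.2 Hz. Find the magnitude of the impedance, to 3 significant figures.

52.8 Ω

ω = 2πf = 183.5 rad/s
X_L = ωL = 36.3 Ω
X_C = 1/(ωC) = 119 Ω
Branch 1 (R+jX_L): Z₁ = 5.60 + j36.3 Ω, |Z₁| = 36.8 Ω
Branch 2 (−jX_C): Z₂ = −j119 Ω
Parallel: Z = Z₁Z₂/(Z₁+Z₂), |Z| = 52.8 Ω, ∠Z = 77.3°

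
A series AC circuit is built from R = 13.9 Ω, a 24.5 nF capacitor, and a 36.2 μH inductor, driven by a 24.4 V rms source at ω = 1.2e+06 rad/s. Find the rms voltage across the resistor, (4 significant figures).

20.19 V

X_L = ωL = 43.44 Ω
X_C = 1/(ωC) = 34.01 Ω
Net reactance X = X_L − X_C = 9.426 Ω
Z = 13.90 + j9.426 Ω
|Z| = √(13.90² + 9.426²) = 16.79 Ω
I = V/|Z| = 1.453 A
V_R = I·|Z_R| = 1.453 × 13.90 = 20.19 V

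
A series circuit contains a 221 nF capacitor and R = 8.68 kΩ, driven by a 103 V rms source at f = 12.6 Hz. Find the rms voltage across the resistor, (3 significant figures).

ω = 2πf = 79.17 rad/s
X_C = 1/(ωC) = 57200 Ω
Z = 8680 − j57200 Ω
|Z| = √(8680² + 57200²) = 57800 Ω
I = V/|Z| = 1.78 mA
V_R = I·|Z_R| = 0.00178 × 8680 = 15.5 V

15.5 V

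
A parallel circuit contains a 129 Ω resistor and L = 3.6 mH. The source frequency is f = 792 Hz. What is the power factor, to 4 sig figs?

0.1376

ω = 2πf = 4976 rad/s
X_L = ωL = 17.91 Ω
Parallel: admittances add. Y = 1/R + 1/(jωL)
Y = (0.007752 − j0.05582) S
|Y| = 0.05636 S → |Z| = 1/|Y| = 17.74 Ω, ∠Z = −∠Y = 82.09°
cos φ = cos(82.09°) = 0.1376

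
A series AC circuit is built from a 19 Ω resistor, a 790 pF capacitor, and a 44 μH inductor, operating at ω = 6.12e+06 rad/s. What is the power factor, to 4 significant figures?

X_L = ωL = 269.3 Ω
X_C = 1/(ωC) = 206.8 Ω
Net reactance X = X_L − X_C = 62.45 Ω
Z = 19.00 + j62.45 Ω
|Z| = √(19.00² + 62.45²) = 65.27 Ω
∠Z = arctan(62.45/19.00) = 73.08°
cos φ = cos(73.08°) = 0.2911

0.2911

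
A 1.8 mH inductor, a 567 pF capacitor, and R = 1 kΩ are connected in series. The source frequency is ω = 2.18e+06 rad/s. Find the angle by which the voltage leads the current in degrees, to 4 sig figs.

72.20°

X_L = ωL = 3924 Ω
X_C = 1/(ωC) = 809.0 Ω
Net reactance X = X_L − X_C = 3115 Ω
Z = 1000 + j3115 Ω
|Z| = √(1000² + 3115²) = 3272 Ω
∠Z = arctan(3115/1000) = 72.20°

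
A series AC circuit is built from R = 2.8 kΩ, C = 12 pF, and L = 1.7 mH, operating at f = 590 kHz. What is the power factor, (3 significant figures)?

ω = 2πf = 3.707e+06 rad/s
X_L = ωL = 6300 Ω
X_C = 1/(ωC) = 22500 Ω
Net reactance X = X_L − X_C = -16200 Ω
Z = 2800 − j16200 Ω
|Z| = √(2800² + 16200²) = 16400 Ω
∠Z = arctan(-16200/2800) = -80.2°
cos φ = cos(-80.2°) = 0.171

0.171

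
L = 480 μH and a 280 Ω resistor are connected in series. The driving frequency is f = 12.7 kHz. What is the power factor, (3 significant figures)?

0.991

ω = 2πf = 79800 rad/s
X_L = ωL = 38.3 Ω
Z = 280 + j38.3 Ω
|Z| = √(280² + 38.3²) = 283 Ω
∠Z = arctan(38.3/280) = 7.79°
cos φ = cos(7.79°) = 0.991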